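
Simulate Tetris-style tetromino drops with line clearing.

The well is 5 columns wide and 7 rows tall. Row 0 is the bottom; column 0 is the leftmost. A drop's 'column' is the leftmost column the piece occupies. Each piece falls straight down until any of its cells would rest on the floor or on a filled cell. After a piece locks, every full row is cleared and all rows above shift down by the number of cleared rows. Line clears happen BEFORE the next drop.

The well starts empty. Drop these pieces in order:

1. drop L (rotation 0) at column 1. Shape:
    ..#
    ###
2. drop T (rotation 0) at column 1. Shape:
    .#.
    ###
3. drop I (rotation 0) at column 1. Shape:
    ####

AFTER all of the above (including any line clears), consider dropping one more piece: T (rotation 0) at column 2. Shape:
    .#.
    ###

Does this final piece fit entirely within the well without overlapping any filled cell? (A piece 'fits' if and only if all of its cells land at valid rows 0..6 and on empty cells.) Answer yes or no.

Answer: yes

Derivation:
Drop 1: L rot0 at col 1 lands with bottom-row=0; cleared 0 line(s) (total 0); column heights now [0 1 1 2 0], max=2
Drop 2: T rot0 at col 1 lands with bottom-row=2; cleared 0 line(s) (total 0); column heights now [0 3 4 3 0], max=4
Drop 3: I rot0 at col 1 lands with bottom-row=4; cleared 0 line(s) (total 0); column heights now [0 5 5 5 5], max=5
Test piece T rot0 at col 2 (width 3): heights before test = [0 5 5 5 5]; fits = True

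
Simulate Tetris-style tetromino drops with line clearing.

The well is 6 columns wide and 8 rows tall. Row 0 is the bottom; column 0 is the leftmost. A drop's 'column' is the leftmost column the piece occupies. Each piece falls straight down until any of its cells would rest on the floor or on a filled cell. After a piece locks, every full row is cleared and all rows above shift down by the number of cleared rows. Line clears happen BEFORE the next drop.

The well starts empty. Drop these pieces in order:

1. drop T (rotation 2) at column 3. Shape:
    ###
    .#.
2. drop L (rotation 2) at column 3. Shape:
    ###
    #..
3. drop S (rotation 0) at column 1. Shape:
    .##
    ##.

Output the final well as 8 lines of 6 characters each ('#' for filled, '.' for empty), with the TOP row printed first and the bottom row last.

Answer: ......
......
......
..##..
.#####
...#..
...###
....#.

Derivation:
Drop 1: T rot2 at col 3 lands with bottom-row=0; cleared 0 line(s) (total 0); column heights now [0 0 0 2 2 2], max=2
Drop 2: L rot2 at col 3 lands with bottom-row=2; cleared 0 line(s) (total 0); column heights now [0 0 0 4 4 4], max=4
Drop 3: S rot0 at col 1 lands with bottom-row=3; cleared 0 line(s) (total 0); column heights now [0 4 5 5 4 4], max=5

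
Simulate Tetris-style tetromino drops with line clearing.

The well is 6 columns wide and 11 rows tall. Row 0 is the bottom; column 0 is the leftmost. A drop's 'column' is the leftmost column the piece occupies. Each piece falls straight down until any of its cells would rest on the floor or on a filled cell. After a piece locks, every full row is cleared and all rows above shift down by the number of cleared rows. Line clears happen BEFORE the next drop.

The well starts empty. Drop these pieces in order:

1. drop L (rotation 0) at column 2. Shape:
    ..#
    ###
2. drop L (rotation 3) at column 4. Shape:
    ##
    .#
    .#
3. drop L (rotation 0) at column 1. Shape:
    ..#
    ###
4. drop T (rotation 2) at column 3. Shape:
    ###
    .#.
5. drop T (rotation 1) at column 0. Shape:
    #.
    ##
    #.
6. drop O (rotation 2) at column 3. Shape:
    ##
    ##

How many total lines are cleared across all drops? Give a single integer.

Answer: 1

Derivation:
Drop 1: L rot0 at col 2 lands with bottom-row=0; cleared 0 line(s) (total 0); column heights now [0 0 1 1 2 0], max=2
Drop 2: L rot3 at col 4 lands with bottom-row=0; cleared 0 line(s) (total 0); column heights now [0 0 1 1 3 3], max=3
Drop 3: L rot0 at col 1 lands with bottom-row=1; cleared 0 line(s) (total 0); column heights now [0 2 2 3 3 3], max=3
Drop 4: T rot2 at col 3 lands with bottom-row=3; cleared 0 line(s) (total 0); column heights now [0 2 2 5 5 5], max=5
Drop 5: T rot1 at col 0 lands with bottom-row=1; cleared 1 line(s) (total 1); column heights now [3 2 1 4 4 4], max=4
Drop 6: O rot2 at col 3 lands with bottom-row=4; cleared 0 line(s) (total 1); column heights now [3 2 1 6 6 4], max=6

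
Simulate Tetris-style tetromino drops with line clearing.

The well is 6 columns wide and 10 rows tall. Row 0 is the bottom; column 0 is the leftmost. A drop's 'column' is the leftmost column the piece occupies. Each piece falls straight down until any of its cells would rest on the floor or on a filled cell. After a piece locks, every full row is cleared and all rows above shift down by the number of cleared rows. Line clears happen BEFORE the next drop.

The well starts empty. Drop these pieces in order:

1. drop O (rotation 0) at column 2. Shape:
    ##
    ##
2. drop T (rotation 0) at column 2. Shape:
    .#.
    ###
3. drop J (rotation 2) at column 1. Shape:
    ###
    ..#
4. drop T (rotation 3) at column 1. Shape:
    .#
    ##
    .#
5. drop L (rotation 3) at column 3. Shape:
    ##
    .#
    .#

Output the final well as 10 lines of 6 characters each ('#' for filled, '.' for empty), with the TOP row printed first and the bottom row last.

Answer: ......
..#...
.##...
..###.
.####.
...##.
...#..
..###.
..##..
..##..

Derivation:
Drop 1: O rot0 at col 2 lands with bottom-row=0; cleared 0 line(s) (total 0); column heights now [0 0 2 2 0 0], max=2
Drop 2: T rot0 at col 2 lands with bottom-row=2; cleared 0 line(s) (total 0); column heights now [0 0 3 4 3 0], max=4
Drop 3: J rot2 at col 1 lands with bottom-row=4; cleared 0 line(s) (total 0); column heights now [0 6 6 6 3 0], max=6
Drop 4: T rot3 at col 1 lands with bottom-row=6; cleared 0 line(s) (total 0); column heights now [0 8 9 6 3 0], max=9
Drop 5: L rot3 at col 3 lands with bottom-row=4; cleared 0 line(s) (total 0); column heights now [0 8 9 7 7 0], max=9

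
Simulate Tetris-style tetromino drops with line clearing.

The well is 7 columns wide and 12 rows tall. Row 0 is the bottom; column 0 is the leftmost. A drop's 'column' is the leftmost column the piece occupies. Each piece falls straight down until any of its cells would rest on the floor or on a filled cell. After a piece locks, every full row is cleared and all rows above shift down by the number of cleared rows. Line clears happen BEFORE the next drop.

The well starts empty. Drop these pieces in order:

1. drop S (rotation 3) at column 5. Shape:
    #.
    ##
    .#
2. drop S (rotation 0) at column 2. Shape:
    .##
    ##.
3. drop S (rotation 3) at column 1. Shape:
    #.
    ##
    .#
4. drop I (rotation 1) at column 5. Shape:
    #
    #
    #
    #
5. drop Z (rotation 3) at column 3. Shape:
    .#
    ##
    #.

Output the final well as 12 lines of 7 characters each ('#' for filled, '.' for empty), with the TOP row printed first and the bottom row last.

Drop 1: S rot3 at col 5 lands with bottom-row=0; cleared 0 line(s) (total 0); column heights now [0 0 0 0 0 3 2], max=3
Drop 2: S rot0 at col 2 lands with bottom-row=0; cleared 0 line(s) (total 0); column heights now [0 0 1 2 2 3 2], max=3
Drop 3: S rot3 at col 1 lands with bottom-row=1; cleared 0 line(s) (total 0); column heights now [0 4 3 2 2 3 2], max=4
Drop 4: I rot1 at col 5 lands with bottom-row=3; cleared 0 line(s) (total 0); column heights now [0 4 3 2 2 7 2], max=7
Drop 5: Z rot3 at col 3 lands with bottom-row=2; cleared 0 line(s) (total 0); column heights now [0 4 3 4 5 7 2], max=7

Answer: .......
.......
.......
.......
.......
.....#.
.....#.
....##.
.#.###.
.###.#.
..#####
..##..#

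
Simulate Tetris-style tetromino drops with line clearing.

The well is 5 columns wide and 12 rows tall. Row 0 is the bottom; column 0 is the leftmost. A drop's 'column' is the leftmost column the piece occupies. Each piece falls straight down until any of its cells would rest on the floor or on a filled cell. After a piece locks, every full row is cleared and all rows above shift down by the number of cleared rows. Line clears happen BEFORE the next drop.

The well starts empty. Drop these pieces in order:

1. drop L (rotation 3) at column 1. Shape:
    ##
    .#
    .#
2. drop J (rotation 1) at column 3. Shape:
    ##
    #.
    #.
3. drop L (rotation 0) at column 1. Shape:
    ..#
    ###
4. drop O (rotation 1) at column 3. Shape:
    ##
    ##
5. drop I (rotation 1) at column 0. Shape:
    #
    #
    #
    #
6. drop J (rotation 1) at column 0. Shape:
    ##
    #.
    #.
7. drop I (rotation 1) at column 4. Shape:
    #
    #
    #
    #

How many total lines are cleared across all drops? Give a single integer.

Drop 1: L rot3 at col 1 lands with bottom-row=0; cleared 0 line(s) (total 0); column heights now [0 3 3 0 0], max=3
Drop 2: J rot1 at col 3 lands with bottom-row=0; cleared 0 line(s) (total 0); column heights now [0 3 3 3 3], max=3
Drop 3: L rot0 at col 1 lands with bottom-row=3; cleared 0 line(s) (total 0); column heights now [0 4 4 5 3], max=5
Drop 4: O rot1 at col 3 lands with bottom-row=5; cleared 0 line(s) (total 0); column heights now [0 4 4 7 7], max=7
Drop 5: I rot1 at col 0 lands with bottom-row=0; cleared 1 line(s) (total 1); column heights now [3 3 3 6 6], max=6
Drop 6: J rot1 at col 0 lands with bottom-row=3; cleared 0 line(s) (total 1); column heights now [6 6 3 6 6], max=6
Drop 7: I rot1 at col 4 lands with bottom-row=6; cleared 0 line(s) (total 1); column heights now [6 6 3 6 10], max=10

Answer: 1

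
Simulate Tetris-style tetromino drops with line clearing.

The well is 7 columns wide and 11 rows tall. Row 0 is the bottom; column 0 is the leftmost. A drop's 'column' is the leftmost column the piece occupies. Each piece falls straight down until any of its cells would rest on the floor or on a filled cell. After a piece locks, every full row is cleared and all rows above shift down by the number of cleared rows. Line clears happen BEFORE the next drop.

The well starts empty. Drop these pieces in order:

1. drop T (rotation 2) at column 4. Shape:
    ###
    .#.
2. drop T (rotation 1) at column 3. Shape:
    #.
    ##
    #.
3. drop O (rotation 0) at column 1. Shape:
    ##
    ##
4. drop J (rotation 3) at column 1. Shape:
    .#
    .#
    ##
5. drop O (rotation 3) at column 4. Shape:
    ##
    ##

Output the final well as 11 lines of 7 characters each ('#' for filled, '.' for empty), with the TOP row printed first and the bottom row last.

Answer: .......
.......
.......
.......
.......
.......
..#.##.
..####.
.####..
.######
.##..#.

Derivation:
Drop 1: T rot2 at col 4 lands with bottom-row=0; cleared 0 line(s) (total 0); column heights now [0 0 0 0 2 2 2], max=2
Drop 2: T rot1 at col 3 lands with bottom-row=1; cleared 0 line(s) (total 0); column heights now [0 0 0 4 3 2 2], max=4
Drop 3: O rot0 at col 1 lands with bottom-row=0; cleared 0 line(s) (total 0); column heights now [0 2 2 4 3 2 2], max=4
Drop 4: J rot3 at col 1 lands with bottom-row=2; cleared 0 line(s) (total 0); column heights now [0 3 5 4 3 2 2], max=5
Drop 5: O rot3 at col 4 lands with bottom-row=3; cleared 0 line(s) (total 0); column heights now [0 3 5 4 5 5 2], max=5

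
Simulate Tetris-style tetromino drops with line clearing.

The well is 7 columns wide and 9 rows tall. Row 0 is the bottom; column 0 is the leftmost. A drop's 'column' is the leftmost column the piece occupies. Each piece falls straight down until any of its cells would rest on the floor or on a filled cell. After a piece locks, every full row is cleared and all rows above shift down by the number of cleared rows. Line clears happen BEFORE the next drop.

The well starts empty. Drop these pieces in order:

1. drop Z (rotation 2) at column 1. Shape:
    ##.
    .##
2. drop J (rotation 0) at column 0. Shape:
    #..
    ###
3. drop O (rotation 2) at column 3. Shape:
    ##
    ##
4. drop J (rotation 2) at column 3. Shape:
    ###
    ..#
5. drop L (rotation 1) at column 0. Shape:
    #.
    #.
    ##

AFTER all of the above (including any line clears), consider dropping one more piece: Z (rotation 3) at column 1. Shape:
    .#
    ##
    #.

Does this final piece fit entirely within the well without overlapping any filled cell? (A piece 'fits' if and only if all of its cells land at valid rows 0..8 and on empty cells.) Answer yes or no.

Drop 1: Z rot2 at col 1 lands with bottom-row=0; cleared 0 line(s) (total 0); column heights now [0 2 2 1 0 0 0], max=2
Drop 2: J rot0 at col 0 lands with bottom-row=2; cleared 0 line(s) (total 0); column heights now [4 3 3 1 0 0 0], max=4
Drop 3: O rot2 at col 3 lands with bottom-row=1; cleared 0 line(s) (total 0); column heights now [4 3 3 3 3 0 0], max=4
Drop 4: J rot2 at col 3 lands with bottom-row=2; cleared 0 line(s) (total 0); column heights now [4 3 3 4 4 4 0], max=4
Drop 5: L rot1 at col 0 lands with bottom-row=4; cleared 0 line(s) (total 0); column heights now [7 5 3 4 4 4 0], max=7
Test piece Z rot3 at col 1 (width 2): heights before test = [7 5 3 4 4 4 0]; fits = True

Answer: yes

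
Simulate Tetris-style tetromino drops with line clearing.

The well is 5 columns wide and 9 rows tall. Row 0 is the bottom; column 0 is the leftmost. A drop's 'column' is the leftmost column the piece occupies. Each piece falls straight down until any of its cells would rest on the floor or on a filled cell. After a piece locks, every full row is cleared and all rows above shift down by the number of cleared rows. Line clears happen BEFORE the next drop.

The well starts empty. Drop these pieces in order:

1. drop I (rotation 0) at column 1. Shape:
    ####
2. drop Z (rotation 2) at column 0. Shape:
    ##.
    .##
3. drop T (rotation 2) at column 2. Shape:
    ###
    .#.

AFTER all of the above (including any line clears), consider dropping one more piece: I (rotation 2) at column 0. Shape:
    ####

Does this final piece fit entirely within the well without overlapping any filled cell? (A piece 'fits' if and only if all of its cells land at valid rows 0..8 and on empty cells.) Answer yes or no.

Answer: yes

Derivation:
Drop 1: I rot0 at col 1 lands with bottom-row=0; cleared 0 line(s) (total 0); column heights now [0 1 1 1 1], max=1
Drop 2: Z rot2 at col 0 lands with bottom-row=1; cleared 0 line(s) (total 0); column heights now [3 3 2 1 1], max=3
Drop 3: T rot2 at col 2 lands with bottom-row=1; cleared 1 line(s) (total 1); column heights now [0 2 2 2 1], max=2
Test piece I rot2 at col 0 (width 4): heights before test = [0 2 2 2 1]; fits = True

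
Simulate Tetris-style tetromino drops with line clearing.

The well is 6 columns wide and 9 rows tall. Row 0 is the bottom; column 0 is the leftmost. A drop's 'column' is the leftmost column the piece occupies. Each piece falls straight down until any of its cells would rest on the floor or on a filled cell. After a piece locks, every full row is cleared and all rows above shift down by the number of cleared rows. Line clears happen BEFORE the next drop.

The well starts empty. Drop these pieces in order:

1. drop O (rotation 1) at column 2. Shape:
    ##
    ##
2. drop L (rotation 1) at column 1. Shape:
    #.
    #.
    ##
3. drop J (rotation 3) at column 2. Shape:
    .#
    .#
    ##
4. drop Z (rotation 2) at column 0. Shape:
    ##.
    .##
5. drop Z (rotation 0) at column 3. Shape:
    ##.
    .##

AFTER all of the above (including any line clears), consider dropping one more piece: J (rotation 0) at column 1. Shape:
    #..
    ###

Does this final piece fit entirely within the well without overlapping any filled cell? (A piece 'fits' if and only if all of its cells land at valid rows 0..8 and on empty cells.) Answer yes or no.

Drop 1: O rot1 at col 2 lands with bottom-row=0; cleared 0 line(s) (total 0); column heights now [0 0 2 2 0 0], max=2
Drop 2: L rot1 at col 1 lands with bottom-row=2; cleared 0 line(s) (total 0); column heights now [0 5 3 2 0 0], max=5
Drop 3: J rot3 at col 2 lands with bottom-row=3; cleared 0 line(s) (total 0); column heights now [0 5 4 6 0 0], max=6
Drop 4: Z rot2 at col 0 lands with bottom-row=5; cleared 0 line(s) (total 0); column heights now [7 7 6 6 0 0], max=7
Drop 5: Z rot0 at col 3 lands with bottom-row=5; cleared 0 line(s) (total 0); column heights now [7 7 6 7 7 6], max=7
Test piece J rot0 at col 1 (width 3): heights before test = [7 7 6 7 7 6]; fits = True

Answer: yes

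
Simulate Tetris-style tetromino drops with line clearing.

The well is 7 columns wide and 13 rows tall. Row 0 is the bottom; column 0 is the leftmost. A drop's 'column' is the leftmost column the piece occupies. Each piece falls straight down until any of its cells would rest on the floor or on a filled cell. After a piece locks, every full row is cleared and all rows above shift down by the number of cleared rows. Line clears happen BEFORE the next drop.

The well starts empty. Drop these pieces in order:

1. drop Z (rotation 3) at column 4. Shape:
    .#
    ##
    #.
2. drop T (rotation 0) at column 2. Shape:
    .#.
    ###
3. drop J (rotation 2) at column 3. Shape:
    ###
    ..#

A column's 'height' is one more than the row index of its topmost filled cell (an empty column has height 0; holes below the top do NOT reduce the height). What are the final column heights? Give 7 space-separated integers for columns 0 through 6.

Answer: 0 0 3 5 5 5 0

Derivation:
Drop 1: Z rot3 at col 4 lands with bottom-row=0; cleared 0 line(s) (total 0); column heights now [0 0 0 0 2 3 0], max=3
Drop 2: T rot0 at col 2 lands with bottom-row=2; cleared 0 line(s) (total 0); column heights now [0 0 3 4 3 3 0], max=4
Drop 3: J rot2 at col 3 lands with bottom-row=3; cleared 0 line(s) (total 0); column heights now [0 0 3 5 5 5 0], max=5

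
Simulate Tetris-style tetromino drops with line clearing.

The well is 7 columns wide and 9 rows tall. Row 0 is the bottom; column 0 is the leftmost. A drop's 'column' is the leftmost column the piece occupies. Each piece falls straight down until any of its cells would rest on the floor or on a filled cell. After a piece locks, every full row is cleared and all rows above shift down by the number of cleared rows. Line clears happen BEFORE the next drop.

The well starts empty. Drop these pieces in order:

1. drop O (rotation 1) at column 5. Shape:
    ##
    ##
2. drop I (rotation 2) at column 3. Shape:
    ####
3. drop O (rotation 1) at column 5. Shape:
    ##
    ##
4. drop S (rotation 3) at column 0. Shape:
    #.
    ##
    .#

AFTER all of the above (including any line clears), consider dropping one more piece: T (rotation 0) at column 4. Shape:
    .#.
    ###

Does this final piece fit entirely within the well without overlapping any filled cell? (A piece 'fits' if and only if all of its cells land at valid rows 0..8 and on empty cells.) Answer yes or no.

Drop 1: O rot1 at col 5 lands with bottom-row=0; cleared 0 line(s) (total 0); column heights now [0 0 0 0 0 2 2], max=2
Drop 2: I rot2 at col 3 lands with bottom-row=2; cleared 0 line(s) (total 0); column heights now [0 0 0 3 3 3 3], max=3
Drop 3: O rot1 at col 5 lands with bottom-row=3; cleared 0 line(s) (total 0); column heights now [0 0 0 3 3 5 5], max=5
Drop 4: S rot3 at col 0 lands with bottom-row=0; cleared 0 line(s) (total 0); column heights now [3 2 0 3 3 5 5], max=5
Test piece T rot0 at col 4 (width 3): heights before test = [3 2 0 3 3 5 5]; fits = True

Answer: yes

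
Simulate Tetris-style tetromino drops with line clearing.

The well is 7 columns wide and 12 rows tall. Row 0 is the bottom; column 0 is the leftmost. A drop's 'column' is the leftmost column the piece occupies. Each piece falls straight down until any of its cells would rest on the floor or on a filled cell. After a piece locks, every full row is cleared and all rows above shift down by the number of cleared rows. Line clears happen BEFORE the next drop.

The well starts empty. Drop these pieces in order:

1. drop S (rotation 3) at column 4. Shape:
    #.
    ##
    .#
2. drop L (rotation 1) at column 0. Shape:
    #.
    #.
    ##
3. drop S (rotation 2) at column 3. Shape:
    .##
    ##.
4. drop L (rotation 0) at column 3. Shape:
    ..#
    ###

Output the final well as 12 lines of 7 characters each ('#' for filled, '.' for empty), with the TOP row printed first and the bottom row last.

Answer: .......
.......
.......
.......
.......
.....#.
...###.
....##.
...##..
#...#..
#...##.
##...#.

Derivation:
Drop 1: S rot3 at col 4 lands with bottom-row=0; cleared 0 line(s) (total 0); column heights now [0 0 0 0 3 2 0], max=3
Drop 2: L rot1 at col 0 lands with bottom-row=0; cleared 0 line(s) (total 0); column heights now [3 1 0 0 3 2 0], max=3
Drop 3: S rot2 at col 3 lands with bottom-row=3; cleared 0 line(s) (total 0); column heights now [3 1 0 4 5 5 0], max=5
Drop 4: L rot0 at col 3 lands with bottom-row=5; cleared 0 line(s) (total 0); column heights now [3 1 0 6 6 7 0], max=7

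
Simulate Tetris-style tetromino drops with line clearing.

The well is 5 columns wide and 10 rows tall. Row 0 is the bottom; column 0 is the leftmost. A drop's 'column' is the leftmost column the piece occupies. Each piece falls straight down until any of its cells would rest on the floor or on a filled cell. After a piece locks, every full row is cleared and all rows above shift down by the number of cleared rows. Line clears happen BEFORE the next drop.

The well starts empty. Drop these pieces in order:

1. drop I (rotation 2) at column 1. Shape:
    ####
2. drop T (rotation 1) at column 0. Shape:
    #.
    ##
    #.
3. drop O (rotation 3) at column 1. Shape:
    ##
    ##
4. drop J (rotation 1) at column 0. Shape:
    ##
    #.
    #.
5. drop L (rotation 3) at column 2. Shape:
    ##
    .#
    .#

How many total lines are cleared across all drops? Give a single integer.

Drop 1: I rot2 at col 1 lands with bottom-row=0; cleared 0 line(s) (total 0); column heights now [0 1 1 1 1], max=1
Drop 2: T rot1 at col 0 lands with bottom-row=0; cleared 1 line(s) (total 1); column heights now [2 1 0 0 0], max=2
Drop 3: O rot3 at col 1 lands with bottom-row=1; cleared 0 line(s) (total 1); column heights now [2 3 3 0 0], max=3
Drop 4: J rot1 at col 0 lands with bottom-row=2; cleared 0 line(s) (total 1); column heights now [5 5 3 0 0], max=5
Drop 5: L rot3 at col 2 lands with bottom-row=1; cleared 0 line(s) (total 1); column heights now [5 5 4 4 0], max=5

Answer: 1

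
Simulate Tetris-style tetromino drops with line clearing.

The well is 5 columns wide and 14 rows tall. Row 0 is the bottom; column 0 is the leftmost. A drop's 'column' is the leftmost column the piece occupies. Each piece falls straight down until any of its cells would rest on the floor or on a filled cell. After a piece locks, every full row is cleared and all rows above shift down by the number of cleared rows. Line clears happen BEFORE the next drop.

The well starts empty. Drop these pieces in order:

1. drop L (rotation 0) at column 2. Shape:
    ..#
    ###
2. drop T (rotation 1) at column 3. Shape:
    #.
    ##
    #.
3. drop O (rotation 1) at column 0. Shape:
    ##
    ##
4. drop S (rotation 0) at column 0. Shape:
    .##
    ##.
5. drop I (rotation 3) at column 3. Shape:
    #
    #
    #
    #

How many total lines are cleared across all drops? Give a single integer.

Answer: 1

Derivation:
Drop 1: L rot0 at col 2 lands with bottom-row=0; cleared 0 line(s) (total 0); column heights now [0 0 1 1 2], max=2
Drop 2: T rot1 at col 3 lands with bottom-row=1; cleared 0 line(s) (total 0); column heights now [0 0 1 4 3], max=4
Drop 3: O rot1 at col 0 lands with bottom-row=0; cleared 1 line(s) (total 1); column heights now [1 1 0 3 2], max=3
Drop 4: S rot0 at col 0 lands with bottom-row=1; cleared 0 line(s) (total 1); column heights now [2 3 3 3 2], max=3
Drop 5: I rot3 at col 3 lands with bottom-row=3; cleared 0 line(s) (total 1); column heights now [2 3 3 7 2], max=7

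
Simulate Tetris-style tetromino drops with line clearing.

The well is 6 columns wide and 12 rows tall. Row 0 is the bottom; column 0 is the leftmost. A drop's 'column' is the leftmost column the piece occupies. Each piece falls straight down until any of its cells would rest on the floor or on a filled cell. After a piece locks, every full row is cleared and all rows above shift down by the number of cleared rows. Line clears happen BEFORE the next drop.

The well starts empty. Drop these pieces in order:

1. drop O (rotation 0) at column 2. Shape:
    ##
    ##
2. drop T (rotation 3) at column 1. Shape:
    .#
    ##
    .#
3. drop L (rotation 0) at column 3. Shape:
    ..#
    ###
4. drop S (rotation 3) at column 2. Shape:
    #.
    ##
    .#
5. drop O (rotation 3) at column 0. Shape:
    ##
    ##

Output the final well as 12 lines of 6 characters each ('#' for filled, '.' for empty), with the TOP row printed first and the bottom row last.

Answer: ......
......
......
......
......
..#...
####..
####..
.##..#
..####
..##..
..##..

Derivation:
Drop 1: O rot0 at col 2 lands with bottom-row=0; cleared 0 line(s) (total 0); column heights now [0 0 2 2 0 0], max=2
Drop 2: T rot3 at col 1 lands with bottom-row=2; cleared 0 line(s) (total 0); column heights now [0 4 5 2 0 0], max=5
Drop 3: L rot0 at col 3 lands with bottom-row=2; cleared 0 line(s) (total 0); column heights now [0 4 5 3 3 4], max=5
Drop 4: S rot3 at col 2 lands with bottom-row=4; cleared 0 line(s) (total 0); column heights now [0 4 7 6 3 4], max=7
Drop 5: O rot3 at col 0 lands with bottom-row=4; cleared 0 line(s) (total 0); column heights now [6 6 7 6 3 4], max=7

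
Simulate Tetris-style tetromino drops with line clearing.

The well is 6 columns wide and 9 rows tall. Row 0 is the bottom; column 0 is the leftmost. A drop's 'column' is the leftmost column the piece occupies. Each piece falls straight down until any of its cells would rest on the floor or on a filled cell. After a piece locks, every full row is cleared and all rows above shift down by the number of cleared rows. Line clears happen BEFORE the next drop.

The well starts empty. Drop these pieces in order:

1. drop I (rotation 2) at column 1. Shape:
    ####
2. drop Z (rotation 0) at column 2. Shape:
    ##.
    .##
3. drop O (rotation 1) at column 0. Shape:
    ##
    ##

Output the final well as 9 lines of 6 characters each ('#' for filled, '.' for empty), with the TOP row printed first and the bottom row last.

Drop 1: I rot2 at col 1 lands with bottom-row=0; cleared 0 line(s) (total 0); column heights now [0 1 1 1 1 0], max=1
Drop 2: Z rot0 at col 2 lands with bottom-row=1; cleared 0 line(s) (total 0); column heights now [0 1 3 3 2 0], max=3
Drop 3: O rot1 at col 0 lands with bottom-row=1; cleared 0 line(s) (total 0); column heights now [3 3 3 3 2 0], max=3

Answer: ......
......
......
......
......
......
####..
##.##.
.####.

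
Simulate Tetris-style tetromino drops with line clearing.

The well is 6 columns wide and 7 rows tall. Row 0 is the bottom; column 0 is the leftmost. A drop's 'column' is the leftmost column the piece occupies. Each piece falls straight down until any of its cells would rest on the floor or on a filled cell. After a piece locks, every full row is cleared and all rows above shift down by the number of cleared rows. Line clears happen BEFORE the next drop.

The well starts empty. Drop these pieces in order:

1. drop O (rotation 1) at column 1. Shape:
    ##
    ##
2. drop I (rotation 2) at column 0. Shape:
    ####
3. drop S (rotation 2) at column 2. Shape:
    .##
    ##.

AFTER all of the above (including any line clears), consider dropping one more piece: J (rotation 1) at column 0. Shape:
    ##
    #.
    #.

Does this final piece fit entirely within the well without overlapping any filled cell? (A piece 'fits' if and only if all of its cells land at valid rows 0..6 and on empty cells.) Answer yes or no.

Answer: yes

Derivation:
Drop 1: O rot1 at col 1 lands with bottom-row=0; cleared 0 line(s) (total 0); column heights now [0 2 2 0 0 0], max=2
Drop 2: I rot2 at col 0 lands with bottom-row=2; cleared 0 line(s) (total 0); column heights now [3 3 3 3 0 0], max=3
Drop 3: S rot2 at col 2 lands with bottom-row=3; cleared 0 line(s) (total 0); column heights now [3 3 4 5 5 0], max=5
Test piece J rot1 at col 0 (width 2): heights before test = [3 3 4 5 5 0]; fits = True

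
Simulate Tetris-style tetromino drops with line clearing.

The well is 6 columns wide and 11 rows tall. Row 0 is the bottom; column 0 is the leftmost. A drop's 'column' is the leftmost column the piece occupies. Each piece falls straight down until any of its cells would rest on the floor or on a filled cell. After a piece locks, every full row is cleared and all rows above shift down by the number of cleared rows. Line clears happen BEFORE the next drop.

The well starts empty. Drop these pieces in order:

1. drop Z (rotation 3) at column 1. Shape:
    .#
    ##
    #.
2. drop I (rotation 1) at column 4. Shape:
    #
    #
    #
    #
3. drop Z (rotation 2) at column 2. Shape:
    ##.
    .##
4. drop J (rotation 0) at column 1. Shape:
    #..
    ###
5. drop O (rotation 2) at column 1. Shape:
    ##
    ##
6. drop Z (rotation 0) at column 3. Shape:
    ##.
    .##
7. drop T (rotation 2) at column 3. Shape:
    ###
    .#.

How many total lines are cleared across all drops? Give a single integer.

Answer: 0

Derivation:
Drop 1: Z rot3 at col 1 lands with bottom-row=0; cleared 0 line(s) (total 0); column heights now [0 2 3 0 0 0], max=3
Drop 2: I rot1 at col 4 lands with bottom-row=0; cleared 0 line(s) (total 0); column heights now [0 2 3 0 4 0], max=4
Drop 3: Z rot2 at col 2 lands with bottom-row=4; cleared 0 line(s) (total 0); column heights now [0 2 6 6 5 0], max=6
Drop 4: J rot0 at col 1 lands with bottom-row=6; cleared 0 line(s) (total 0); column heights now [0 8 7 7 5 0], max=8
Drop 5: O rot2 at col 1 lands with bottom-row=8; cleared 0 line(s) (total 0); column heights now [0 10 10 7 5 0], max=10
Drop 6: Z rot0 at col 3 lands with bottom-row=6; cleared 0 line(s) (total 0); column heights now [0 10 10 8 8 7], max=10
Drop 7: T rot2 at col 3 lands with bottom-row=8; cleared 0 line(s) (total 0); column heights now [0 10 10 10 10 10], max=10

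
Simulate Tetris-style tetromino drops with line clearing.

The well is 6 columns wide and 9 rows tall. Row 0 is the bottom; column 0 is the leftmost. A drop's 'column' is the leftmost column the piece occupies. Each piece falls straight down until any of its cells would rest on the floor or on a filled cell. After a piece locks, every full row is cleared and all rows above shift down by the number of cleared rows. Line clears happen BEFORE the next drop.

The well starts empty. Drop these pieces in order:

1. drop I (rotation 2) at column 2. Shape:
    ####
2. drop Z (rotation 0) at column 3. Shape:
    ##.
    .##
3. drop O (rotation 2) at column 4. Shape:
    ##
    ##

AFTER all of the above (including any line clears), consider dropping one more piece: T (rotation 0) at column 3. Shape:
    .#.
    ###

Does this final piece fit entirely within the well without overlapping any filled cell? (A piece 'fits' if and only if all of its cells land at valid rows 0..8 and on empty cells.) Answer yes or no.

Answer: yes

Derivation:
Drop 1: I rot2 at col 2 lands with bottom-row=0; cleared 0 line(s) (total 0); column heights now [0 0 1 1 1 1], max=1
Drop 2: Z rot0 at col 3 lands with bottom-row=1; cleared 0 line(s) (total 0); column heights now [0 0 1 3 3 2], max=3
Drop 3: O rot2 at col 4 lands with bottom-row=3; cleared 0 line(s) (total 0); column heights now [0 0 1 3 5 5], max=5
Test piece T rot0 at col 3 (width 3): heights before test = [0 0 1 3 5 5]; fits = True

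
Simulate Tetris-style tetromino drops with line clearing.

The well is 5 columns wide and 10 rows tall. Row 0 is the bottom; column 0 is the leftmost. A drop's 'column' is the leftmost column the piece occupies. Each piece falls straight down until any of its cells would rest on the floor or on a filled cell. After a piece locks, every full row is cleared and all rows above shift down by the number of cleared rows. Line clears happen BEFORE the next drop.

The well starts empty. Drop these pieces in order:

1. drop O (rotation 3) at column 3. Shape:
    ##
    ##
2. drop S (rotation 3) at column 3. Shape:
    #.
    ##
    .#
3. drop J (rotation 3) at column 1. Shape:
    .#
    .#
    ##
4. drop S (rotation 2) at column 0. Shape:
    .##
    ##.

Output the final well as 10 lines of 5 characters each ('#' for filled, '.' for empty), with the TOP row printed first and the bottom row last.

Drop 1: O rot3 at col 3 lands with bottom-row=0; cleared 0 line(s) (total 0); column heights now [0 0 0 2 2], max=2
Drop 2: S rot3 at col 3 lands with bottom-row=2; cleared 0 line(s) (total 0); column heights now [0 0 0 5 4], max=5
Drop 3: J rot3 at col 1 lands with bottom-row=0; cleared 0 line(s) (total 0); column heights now [0 1 3 5 4], max=5
Drop 4: S rot2 at col 0 lands with bottom-row=2; cleared 0 line(s) (total 0); column heights now [3 4 4 5 4], max=5

Answer: .....
.....
.....
.....
.....
...#.
.####
###.#
..###
.####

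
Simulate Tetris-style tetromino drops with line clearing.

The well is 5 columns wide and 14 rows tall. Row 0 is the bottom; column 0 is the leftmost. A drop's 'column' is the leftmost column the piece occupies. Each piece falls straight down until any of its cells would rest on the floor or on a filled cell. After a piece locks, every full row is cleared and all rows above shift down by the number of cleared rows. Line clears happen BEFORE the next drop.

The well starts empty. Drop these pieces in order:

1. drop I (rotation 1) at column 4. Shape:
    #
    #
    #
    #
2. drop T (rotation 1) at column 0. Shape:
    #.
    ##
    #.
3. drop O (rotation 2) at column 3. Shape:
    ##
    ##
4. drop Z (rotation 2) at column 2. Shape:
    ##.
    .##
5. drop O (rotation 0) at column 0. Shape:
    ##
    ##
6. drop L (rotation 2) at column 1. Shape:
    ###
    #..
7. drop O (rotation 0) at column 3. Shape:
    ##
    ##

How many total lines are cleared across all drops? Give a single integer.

Answer: 0

Derivation:
Drop 1: I rot1 at col 4 lands with bottom-row=0; cleared 0 line(s) (total 0); column heights now [0 0 0 0 4], max=4
Drop 2: T rot1 at col 0 lands with bottom-row=0; cleared 0 line(s) (total 0); column heights now [3 2 0 0 4], max=4
Drop 3: O rot2 at col 3 lands with bottom-row=4; cleared 0 line(s) (total 0); column heights now [3 2 0 6 6], max=6
Drop 4: Z rot2 at col 2 lands with bottom-row=6; cleared 0 line(s) (total 0); column heights now [3 2 8 8 7], max=8
Drop 5: O rot0 at col 0 lands with bottom-row=3; cleared 0 line(s) (total 0); column heights now [5 5 8 8 7], max=8
Drop 6: L rot2 at col 1 lands with bottom-row=7; cleared 0 line(s) (total 0); column heights now [5 9 9 9 7], max=9
Drop 7: O rot0 at col 3 lands with bottom-row=9; cleared 0 line(s) (total 0); column heights now [5 9 9 11 11], max=11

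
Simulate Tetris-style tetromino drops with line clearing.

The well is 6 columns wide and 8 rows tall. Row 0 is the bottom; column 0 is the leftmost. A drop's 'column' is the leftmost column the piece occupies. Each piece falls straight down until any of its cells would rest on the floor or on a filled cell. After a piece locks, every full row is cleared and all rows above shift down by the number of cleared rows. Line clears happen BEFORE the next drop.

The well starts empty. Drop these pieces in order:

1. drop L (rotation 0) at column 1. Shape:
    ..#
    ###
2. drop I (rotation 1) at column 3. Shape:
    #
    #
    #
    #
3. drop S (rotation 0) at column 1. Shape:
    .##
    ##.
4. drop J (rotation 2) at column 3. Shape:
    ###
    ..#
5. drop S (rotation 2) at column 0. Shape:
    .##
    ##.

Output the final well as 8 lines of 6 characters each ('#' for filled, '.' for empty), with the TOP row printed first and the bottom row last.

Drop 1: L rot0 at col 1 lands with bottom-row=0; cleared 0 line(s) (total 0); column heights now [0 1 1 2 0 0], max=2
Drop 2: I rot1 at col 3 lands with bottom-row=2; cleared 0 line(s) (total 0); column heights now [0 1 1 6 0 0], max=6
Drop 3: S rot0 at col 1 lands with bottom-row=5; cleared 0 line(s) (total 0); column heights now [0 6 7 7 0 0], max=7
Drop 4: J rot2 at col 3 lands with bottom-row=6; cleared 0 line(s) (total 0); column heights now [0 6 7 8 8 8], max=8
Drop 5: S rot2 at col 0 lands with bottom-row=6; cleared 0 line(s) (total 0); column heights now [7 8 8 8 8 8], max=8

Answer: .#####
####.#
.###..
...#..
...#..
...#..
...#..
.###..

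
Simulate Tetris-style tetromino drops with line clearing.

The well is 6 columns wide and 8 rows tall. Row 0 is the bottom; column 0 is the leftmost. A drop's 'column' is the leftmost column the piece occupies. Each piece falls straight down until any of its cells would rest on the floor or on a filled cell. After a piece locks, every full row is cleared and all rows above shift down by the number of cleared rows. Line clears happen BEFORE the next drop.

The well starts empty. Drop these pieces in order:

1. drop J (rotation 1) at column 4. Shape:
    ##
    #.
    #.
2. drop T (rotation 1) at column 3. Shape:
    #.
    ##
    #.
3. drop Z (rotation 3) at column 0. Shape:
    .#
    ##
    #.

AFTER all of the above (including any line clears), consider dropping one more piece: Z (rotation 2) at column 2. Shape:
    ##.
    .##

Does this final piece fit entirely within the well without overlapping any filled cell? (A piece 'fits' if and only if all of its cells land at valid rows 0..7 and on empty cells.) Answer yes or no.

Answer: yes

Derivation:
Drop 1: J rot1 at col 4 lands with bottom-row=0; cleared 0 line(s) (total 0); column heights now [0 0 0 0 3 3], max=3
Drop 2: T rot1 at col 3 lands with bottom-row=2; cleared 0 line(s) (total 0); column heights now [0 0 0 5 4 3], max=5
Drop 3: Z rot3 at col 0 lands with bottom-row=0; cleared 0 line(s) (total 0); column heights now [2 3 0 5 4 3], max=5
Test piece Z rot2 at col 2 (width 3): heights before test = [2 3 0 5 4 3]; fits = True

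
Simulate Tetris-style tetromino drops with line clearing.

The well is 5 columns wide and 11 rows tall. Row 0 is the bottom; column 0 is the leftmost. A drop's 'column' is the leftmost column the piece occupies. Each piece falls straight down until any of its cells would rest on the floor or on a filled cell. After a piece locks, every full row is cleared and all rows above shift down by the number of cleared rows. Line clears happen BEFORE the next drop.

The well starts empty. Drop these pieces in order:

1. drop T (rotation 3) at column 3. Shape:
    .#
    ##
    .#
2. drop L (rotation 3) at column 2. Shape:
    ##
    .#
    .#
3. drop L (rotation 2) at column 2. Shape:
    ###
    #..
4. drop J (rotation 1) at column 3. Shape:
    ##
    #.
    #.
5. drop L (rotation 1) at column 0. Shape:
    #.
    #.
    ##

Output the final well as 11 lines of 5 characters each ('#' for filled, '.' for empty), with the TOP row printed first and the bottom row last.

Drop 1: T rot3 at col 3 lands with bottom-row=0; cleared 0 line(s) (total 0); column heights now [0 0 0 2 3], max=3
Drop 2: L rot3 at col 2 lands with bottom-row=2; cleared 0 line(s) (total 0); column heights now [0 0 5 5 3], max=5
Drop 3: L rot2 at col 2 lands with bottom-row=5; cleared 0 line(s) (total 0); column heights now [0 0 7 7 7], max=7
Drop 4: J rot1 at col 3 lands with bottom-row=7; cleared 0 line(s) (total 0); column heights now [0 0 7 10 10], max=10
Drop 5: L rot1 at col 0 lands with bottom-row=0; cleared 0 line(s) (total 0); column heights now [3 1 7 10 10], max=10

Answer: .....
...##
...#.
...#.
..###
..#..
..##.
...#.
#..##
#..##
##..#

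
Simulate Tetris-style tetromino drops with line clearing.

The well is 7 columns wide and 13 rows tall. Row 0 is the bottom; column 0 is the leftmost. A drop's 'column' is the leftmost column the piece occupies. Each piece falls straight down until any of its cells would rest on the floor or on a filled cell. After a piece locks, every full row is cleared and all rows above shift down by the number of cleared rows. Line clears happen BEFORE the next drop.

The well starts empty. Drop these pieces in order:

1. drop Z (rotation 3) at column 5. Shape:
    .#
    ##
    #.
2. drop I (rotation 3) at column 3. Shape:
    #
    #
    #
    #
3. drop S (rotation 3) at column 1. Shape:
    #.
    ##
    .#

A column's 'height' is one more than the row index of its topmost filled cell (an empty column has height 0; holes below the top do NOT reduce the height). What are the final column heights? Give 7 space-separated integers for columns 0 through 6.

Answer: 0 3 2 4 0 2 3

Derivation:
Drop 1: Z rot3 at col 5 lands with bottom-row=0; cleared 0 line(s) (total 0); column heights now [0 0 0 0 0 2 3], max=3
Drop 2: I rot3 at col 3 lands with bottom-row=0; cleared 0 line(s) (total 0); column heights now [0 0 0 4 0 2 3], max=4
Drop 3: S rot3 at col 1 lands with bottom-row=0; cleared 0 line(s) (total 0); column heights now [0 3 2 4 0 2 3], max=4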